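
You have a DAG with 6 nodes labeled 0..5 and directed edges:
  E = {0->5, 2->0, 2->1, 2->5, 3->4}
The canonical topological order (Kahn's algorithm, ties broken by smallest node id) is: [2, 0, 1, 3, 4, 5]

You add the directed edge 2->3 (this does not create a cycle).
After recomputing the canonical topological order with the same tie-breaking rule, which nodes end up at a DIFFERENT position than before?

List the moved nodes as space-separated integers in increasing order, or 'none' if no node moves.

Answer: none

Derivation:
Old toposort: [2, 0, 1, 3, 4, 5]
Added edge 2->3
Recompute Kahn (smallest-id tiebreak):
  initial in-degrees: [1, 1, 0, 1, 1, 2]
  ready (indeg=0): [2]
  pop 2: indeg[0]->0; indeg[1]->0; indeg[3]->0; indeg[5]->1 | ready=[0, 1, 3] | order so far=[2]
  pop 0: indeg[5]->0 | ready=[1, 3, 5] | order so far=[2, 0]
  pop 1: no out-edges | ready=[3, 5] | order so far=[2, 0, 1]
  pop 3: indeg[4]->0 | ready=[4, 5] | order so far=[2, 0, 1, 3]
  pop 4: no out-edges | ready=[5] | order so far=[2, 0, 1, 3, 4]
  pop 5: no out-edges | ready=[] | order so far=[2, 0, 1, 3, 4, 5]
New canonical toposort: [2, 0, 1, 3, 4, 5]
Compare positions:
  Node 0: index 1 -> 1 (same)
  Node 1: index 2 -> 2 (same)
  Node 2: index 0 -> 0 (same)
  Node 3: index 3 -> 3 (same)
  Node 4: index 4 -> 4 (same)
  Node 5: index 5 -> 5 (same)
Nodes that changed position: none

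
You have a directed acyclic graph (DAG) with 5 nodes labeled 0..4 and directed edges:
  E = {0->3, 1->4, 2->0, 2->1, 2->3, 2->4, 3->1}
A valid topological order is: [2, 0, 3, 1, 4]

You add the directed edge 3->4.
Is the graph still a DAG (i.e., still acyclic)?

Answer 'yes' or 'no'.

Answer: yes

Derivation:
Given toposort: [2, 0, 3, 1, 4]
Position of 3: index 2; position of 4: index 4
New edge 3->4: forward
Forward edge: respects the existing order. Still a DAG, same toposort still valid.
Still a DAG? yes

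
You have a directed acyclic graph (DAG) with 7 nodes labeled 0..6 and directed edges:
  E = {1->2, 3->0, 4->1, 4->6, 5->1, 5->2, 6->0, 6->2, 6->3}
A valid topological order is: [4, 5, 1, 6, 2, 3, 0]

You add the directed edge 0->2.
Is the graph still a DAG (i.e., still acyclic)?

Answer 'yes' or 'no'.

Answer: yes

Derivation:
Given toposort: [4, 5, 1, 6, 2, 3, 0]
Position of 0: index 6; position of 2: index 4
New edge 0->2: backward (u after v in old order)
Backward edge: old toposort is now invalid. Check if this creates a cycle.
Does 2 already reach 0? Reachable from 2: [2]. NO -> still a DAG (reorder needed).
Still a DAG? yes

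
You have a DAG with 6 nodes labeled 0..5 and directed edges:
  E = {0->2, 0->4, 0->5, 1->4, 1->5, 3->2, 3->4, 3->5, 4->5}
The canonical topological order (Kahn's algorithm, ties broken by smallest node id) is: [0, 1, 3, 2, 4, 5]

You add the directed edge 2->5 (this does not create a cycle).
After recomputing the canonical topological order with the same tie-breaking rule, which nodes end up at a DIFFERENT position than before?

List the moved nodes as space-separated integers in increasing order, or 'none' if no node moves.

Answer: none

Derivation:
Old toposort: [0, 1, 3, 2, 4, 5]
Added edge 2->5
Recompute Kahn (smallest-id tiebreak):
  initial in-degrees: [0, 0, 2, 0, 3, 5]
  ready (indeg=0): [0, 1, 3]
  pop 0: indeg[2]->1; indeg[4]->2; indeg[5]->4 | ready=[1, 3] | order so far=[0]
  pop 1: indeg[4]->1; indeg[5]->3 | ready=[3] | order so far=[0, 1]
  pop 3: indeg[2]->0; indeg[4]->0; indeg[5]->2 | ready=[2, 4] | order so far=[0, 1, 3]
  pop 2: indeg[5]->1 | ready=[4] | order so far=[0, 1, 3, 2]
  pop 4: indeg[5]->0 | ready=[5] | order so far=[0, 1, 3, 2, 4]
  pop 5: no out-edges | ready=[] | order so far=[0, 1, 3, 2, 4, 5]
New canonical toposort: [0, 1, 3, 2, 4, 5]
Compare positions:
  Node 0: index 0 -> 0 (same)
  Node 1: index 1 -> 1 (same)
  Node 2: index 3 -> 3 (same)
  Node 3: index 2 -> 2 (same)
  Node 4: index 4 -> 4 (same)
  Node 5: index 5 -> 5 (same)
Nodes that changed position: none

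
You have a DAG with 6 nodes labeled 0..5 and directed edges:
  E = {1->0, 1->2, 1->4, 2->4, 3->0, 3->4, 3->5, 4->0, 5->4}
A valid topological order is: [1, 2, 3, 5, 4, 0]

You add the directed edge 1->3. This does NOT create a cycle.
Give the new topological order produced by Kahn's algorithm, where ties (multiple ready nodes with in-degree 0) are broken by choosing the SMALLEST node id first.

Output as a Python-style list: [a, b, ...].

Answer: [1, 2, 3, 5, 4, 0]

Derivation:
Old toposort: [1, 2, 3, 5, 4, 0]
Added edge: 1->3
Position of 1 (0) < position of 3 (2). Old order still valid.
Run Kahn's algorithm (break ties by smallest node id):
  initial in-degrees: [3, 0, 1, 1, 4, 1]
  ready (indeg=0): [1]
  pop 1: indeg[0]->2; indeg[2]->0; indeg[3]->0; indeg[4]->3 | ready=[2, 3] | order so far=[1]
  pop 2: indeg[4]->2 | ready=[3] | order so far=[1, 2]
  pop 3: indeg[0]->1; indeg[4]->1; indeg[5]->0 | ready=[5] | order so far=[1, 2, 3]
  pop 5: indeg[4]->0 | ready=[4] | order so far=[1, 2, 3, 5]
  pop 4: indeg[0]->0 | ready=[0] | order so far=[1, 2, 3, 5, 4]
  pop 0: no out-edges | ready=[] | order so far=[1, 2, 3, 5, 4, 0]
  Result: [1, 2, 3, 5, 4, 0]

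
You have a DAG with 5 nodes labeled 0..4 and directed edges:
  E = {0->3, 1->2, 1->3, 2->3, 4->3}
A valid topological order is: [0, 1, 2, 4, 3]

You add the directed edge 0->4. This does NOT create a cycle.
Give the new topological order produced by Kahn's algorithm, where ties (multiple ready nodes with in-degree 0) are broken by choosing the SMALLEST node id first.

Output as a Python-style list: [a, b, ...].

Old toposort: [0, 1, 2, 4, 3]
Added edge: 0->4
Position of 0 (0) < position of 4 (3). Old order still valid.
Run Kahn's algorithm (break ties by smallest node id):
  initial in-degrees: [0, 0, 1, 4, 1]
  ready (indeg=0): [0, 1]
  pop 0: indeg[3]->3; indeg[4]->0 | ready=[1, 4] | order so far=[0]
  pop 1: indeg[2]->0; indeg[3]->2 | ready=[2, 4] | order so far=[0, 1]
  pop 2: indeg[3]->1 | ready=[4] | order so far=[0, 1, 2]
  pop 4: indeg[3]->0 | ready=[3] | order so far=[0, 1, 2, 4]
  pop 3: no out-edges | ready=[] | order so far=[0, 1, 2, 4, 3]
  Result: [0, 1, 2, 4, 3]

Answer: [0, 1, 2, 4, 3]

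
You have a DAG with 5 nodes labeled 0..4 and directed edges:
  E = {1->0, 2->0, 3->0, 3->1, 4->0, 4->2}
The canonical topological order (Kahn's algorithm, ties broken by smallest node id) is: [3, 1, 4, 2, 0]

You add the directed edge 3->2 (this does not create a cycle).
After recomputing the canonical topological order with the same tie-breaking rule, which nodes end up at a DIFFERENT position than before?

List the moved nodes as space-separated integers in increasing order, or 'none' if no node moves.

Old toposort: [3, 1, 4, 2, 0]
Added edge 3->2
Recompute Kahn (smallest-id tiebreak):
  initial in-degrees: [4, 1, 2, 0, 0]
  ready (indeg=0): [3, 4]
  pop 3: indeg[0]->3; indeg[1]->0; indeg[2]->1 | ready=[1, 4] | order so far=[3]
  pop 1: indeg[0]->2 | ready=[4] | order so far=[3, 1]
  pop 4: indeg[0]->1; indeg[2]->0 | ready=[2] | order so far=[3, 1, 4]
  pop 2: indeg[0]->0 | ready=[0] | order so far=[3, 1, 4, 2]
  pop 0: no out-edges | ready=[] | order so far=[3, 1, 4, 2, 0]
New canonical toposort: [3, 1, 4, 2, 0]
Compare positions:
  Node 0: index 4 -> 4 (same)
  Node 1: index 1 -> 1 (same)
  Node 2: index 3 -> 3 (same)
  Node 3: index 0 -> 0 (same)
  Node 4: index 2 -> 2 (same)
Nodes that changed position: none

Answer: none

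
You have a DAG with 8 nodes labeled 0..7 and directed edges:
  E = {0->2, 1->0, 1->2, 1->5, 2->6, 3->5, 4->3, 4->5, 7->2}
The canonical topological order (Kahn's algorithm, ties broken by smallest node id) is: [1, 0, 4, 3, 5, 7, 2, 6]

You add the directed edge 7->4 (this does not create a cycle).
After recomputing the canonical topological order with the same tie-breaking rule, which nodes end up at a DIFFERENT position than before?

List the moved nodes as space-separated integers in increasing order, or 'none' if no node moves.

Answer: 2 3 4 5 7

Derivation:
Old toposort: [1, 0, 4, 3, 5, 7, 2, 6]
Added edge 7->4
Recompute Kahn (smallest-id tiebreak):
  initial in-degrees: [1, 0, 3, 1, 1, 3, 1, 0]
  ready (indeg=0): [1, 7]
  pop 1: indeg[0]->0; indeg[2]->2; indeg[5]->2 | ready=[0, 7] | order so far=[1]
  pop 0: indeg[2]->1 | ready=[7] | order so far=[1, 0]
  pop 7: indeg[2]->0; indeg[4]->0 | ready=[2, 4] | order so far=[1, 0, 7]
  pop 2: indeg[6]->0 | ready=[4, 6] | order so far=[1, 0, 7, 2]
  pop 4: indeg[3]->0; indeg[5]->1 | ready=[3, 6] | order so far=[1, 0, 7, 2, 4]
  pop 3: indeg[5]->0 | ready=[5, 6] | order so far=[1, 0, 7, 2, 4, 3]
  pop 5: no out-edges | ready=[6] | order so far=[1, 0, 7, 2, 4, 3, 5]
  pop 6: no out-edges | ready=[] | order so far=[1, 0, 7, 2, 4, 3, 5, 6]
New canonical toposort: [1, 0, 7, 2, 4, 3, 5, 6]
Compare positions:
  Node 0: index 1 -> 1 (same)
  Node 1: index 0 -> 0 (same)
  Node 2: index 6 -> 3 (moved)
  Node 3: index 3 -> 5 (moved)
  Node 4: index 2 -> 4 (moved)
  Node 5: index 4 -> 6 (moved)
  Node 6: index 7 -> 7 (same)
  Node 7: index 5 -> 2 (moved)
Nodes that changed position: 2 3 4 5 7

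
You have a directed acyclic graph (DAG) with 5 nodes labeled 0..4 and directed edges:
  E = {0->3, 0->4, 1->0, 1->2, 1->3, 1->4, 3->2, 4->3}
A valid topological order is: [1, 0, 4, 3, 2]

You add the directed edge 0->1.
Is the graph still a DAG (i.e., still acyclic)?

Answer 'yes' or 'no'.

Answer: no

Derivation:
Given toposort: [1, 0, 4, 3, 2]
Position of 0: index 1; position of 1: index 0
New edge 0->1: backward (u after v in old order)
Backward edge: old toposort is now invalid. Check if this creates a cycle.
Does 1 already reach 0? Reachable from 1: [0, 1, 2, 3, 4]. YES -> cycle!
Still a DAG? no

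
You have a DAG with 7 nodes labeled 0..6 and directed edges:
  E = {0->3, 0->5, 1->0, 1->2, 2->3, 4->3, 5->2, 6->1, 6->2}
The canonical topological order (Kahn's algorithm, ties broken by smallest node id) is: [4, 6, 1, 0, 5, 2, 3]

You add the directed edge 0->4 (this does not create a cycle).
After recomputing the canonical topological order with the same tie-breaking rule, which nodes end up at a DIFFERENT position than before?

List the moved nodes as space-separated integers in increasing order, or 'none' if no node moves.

Old toposort: [4, 6, 1, 0, 5, 2, 3]
Added edge 0->4
Recompute Kahn (smallest-id tiebreak):
  initial in-degrees: [1, 1, 3, 3, 1, 1, 0]
  ready (indeg=0): [6]
  pop 6: indeg[1]->0; indeg[2]->2 | ready=[1] | order so far=[6]
  pop 1: indeg[0]->0; indeg[2]->1 | ready=[0] | order so far=[6, 1]
  pop 0: indeg[3]->2; indeg[4]->0; indeg[5]->0 | ready=[4, 5] | order so far=[6, 1, 0]
  pop 4: indeg[3]->1 | ready=[5] | order so far=[6, 1, 0, 4]
  pop 5: indeg[2]->0 | ready=[2] | order so far=[6, 1, 0, 4, 5]
  pop 2: indeg[3]->0 | ready=[3] | order so far=[6, 1, 0, 4, 5, 2]
  pop 3: no out-edges | ready=[] | order so far=[6, 1, 0, 4, 5, 2, 3]
New canonical toposort: [6, 1, 0, 4, 5, 2, 3]
Compare positions:
  Node 0: index 3 -> 2 (moved)
  Node 1: index 2 -> 1 (moved)
  Node 2: index 5 -> 5 (same)
  Node 3: index 6 -> 6 (same)
  Node 4: index 0 -> 3 (moved)
  Node 5: index 4 -> 4 (same)
  Node 6: index 1 -> 0 (moved)
Nodes that changed position: 0 1 4 6

Answer: 0 1 4 6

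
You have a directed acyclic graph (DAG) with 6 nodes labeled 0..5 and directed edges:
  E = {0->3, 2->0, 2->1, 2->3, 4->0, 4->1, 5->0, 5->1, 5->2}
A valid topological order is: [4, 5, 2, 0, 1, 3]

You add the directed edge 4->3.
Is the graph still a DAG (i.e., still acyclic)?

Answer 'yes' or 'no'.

Answer: yes

Derivation:
Given toposort: [4, 5, 2, 0, 1, 3]
Position of 4: index 0; position of 3: index 5
New edge 4->3: forward
Forward edge: respects the existing order. Still a DAG, same toposort still valid.
Still a DAG? yes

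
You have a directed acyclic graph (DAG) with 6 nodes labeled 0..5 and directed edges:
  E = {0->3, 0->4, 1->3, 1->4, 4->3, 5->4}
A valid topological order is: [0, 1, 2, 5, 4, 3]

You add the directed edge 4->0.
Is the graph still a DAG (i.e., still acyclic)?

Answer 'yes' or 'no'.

Answer: no

Derivation:
Given toposort: [0, 1, 2, 5, 4, 3]
Position of 4: index 4; position of 0: index 0
New edge 4->0: backward (u after v in old order)
Backward edge: old toposort is now invalid. Check if this creates a cycle.
Does 0 already reach 4? Reachable from 0: [0, 3, 4]. YES -> cycle!
Still a DAG? no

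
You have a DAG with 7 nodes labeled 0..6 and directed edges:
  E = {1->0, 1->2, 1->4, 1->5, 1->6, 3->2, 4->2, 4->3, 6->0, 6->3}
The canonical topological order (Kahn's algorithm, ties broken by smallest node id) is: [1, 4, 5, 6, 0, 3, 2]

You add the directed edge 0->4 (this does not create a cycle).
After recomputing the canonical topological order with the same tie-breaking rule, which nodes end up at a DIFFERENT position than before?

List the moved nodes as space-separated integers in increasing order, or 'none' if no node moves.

Old toposort: [1, 4, 5, 6, 0, 3, 2]
Added edge 0->4
Recompute Kahn (smallest-id tiebreak):
  initial in-degrees: [2, 0, 3, 2, 2, 1, 1]
  ready (indeg=0): [1]
  pop 1: indeg[0]->1; indeg[2]->2; indeg[4]->1; indeg[5]->0; indeg[6]->0 | ready=[5, 6] | order so far=[1]
  pop 5: no out-edges | ready=[6] | order so far=[1, 5]
  pop 6: indeg[0]->0; indeg[3]->1 | ready=[0] | order so far=[1, 5, 6]
  pop 0: indeg[4]->0 | ready=[4] | order so far=[1, 5, 6, 0]
  pop 4: indeg[2]->1; indeg[3]->0 | ready=[3] | order so far=[1, 5, 6, 0, 4]
  pop 3: indeg[2]->0 | ready=[2] | order so far=[1, 5, 6, 0, 4, 3]
  pop 2: no out-edges | ready=[] | order so far=[1, 5, 6, 0, 4, 3, 2]
New canonical toposort: [1, 5, 6, 0, 4, 3, 2]
Compare positions:
  Node 0: index 4 -> 3 (moved)
  Node 1: index 0 -> 0 (same)
  Node 2: index 6 -> 6 (same)
  Node 3: index 5 -> 5 (same)
  Node 4: index 1 -> 4 (moved)
  Node 5: index 2 -> 1 (moved)
  Node 6: index 3 -> 2 (moved)
Nodes that changed position: 0 4 5 6

Answer: 0 4 5 6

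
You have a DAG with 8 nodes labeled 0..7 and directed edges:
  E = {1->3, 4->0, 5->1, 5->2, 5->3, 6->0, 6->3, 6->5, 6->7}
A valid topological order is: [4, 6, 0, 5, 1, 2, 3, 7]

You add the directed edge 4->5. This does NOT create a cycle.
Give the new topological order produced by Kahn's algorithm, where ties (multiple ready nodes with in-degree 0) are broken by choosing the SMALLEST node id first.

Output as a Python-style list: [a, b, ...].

Answer: [4, 6, 0, 5, 1, 2, 3, 7]

Derivation:
Old toposort: [4, 6, 0, 5, 1, 2, 3, 7]
Added edge: 4->5
Position of 4 (0) < position of 5 (3). Old order still valid.
Run Kahn's algorithm (break ties by smallest node id):
  initial in-degrees: [2, 1, 1, 3, 0, 2, 0, 1]
  ready (indeg=0): [4, 6]
  pop 4: indeg[0]->1; indeg[5]->1 | ready=[6] | order so far=[4]
  pop 6: indeg[0]->0; indeg[3]->2; indeg[5]->0; indeg[7]->0 | ready=[0, 5, 7] | order so far=[4, 6]
  pop 0: no out-edges | ready=[5, 7] | order so far=[4, 6, 0]
  pop 5: indeg[1]->0; indeg[2]->0; indeg[3]->1 | ready=[1, 2, 7] | order so far=[4, 6, 0, 5]
  pop 1: indeg[3]->0 | ready=[2, 3, 7] | order so far=[4, 6, 0, 5, 1]
  pop 2: no out-edges | ready=[3, 7] | order so far=[4, 6, 0, 5, 1, 2]
  pop 3: no out-edges | ready=[7] | order so far=[4, 6, 0, 5, 1, 2, 3]
  pop 7: no out-edges | ready=[] | order so far=[4, 6, 0, 5, 1, 2, 3, 7]
  Result: [4, 6, 0, 5, 1, 2, 3, 7]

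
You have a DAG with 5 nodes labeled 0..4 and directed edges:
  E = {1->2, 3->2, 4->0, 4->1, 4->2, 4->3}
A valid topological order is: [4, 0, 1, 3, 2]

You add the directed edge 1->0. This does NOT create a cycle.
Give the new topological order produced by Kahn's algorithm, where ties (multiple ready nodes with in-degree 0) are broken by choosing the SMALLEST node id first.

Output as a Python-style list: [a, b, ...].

Old toposort: [4, 0, 1, 3, 2]
Added edge: 1->0
Position of 1 (2) > position of 0 (1). Must reorder: 1 must now come before 0.
Run Kahn's algorithm (break ties by smallest node id):
  initial in-degrees: [2, 1, 3, 1, 0]
  ready (indeg=0): [4]
  pop 4: indeg[0]->1; indeg[1]->0; indeg[2]->2; indeg[3]->0 | ready=[1, 3] | order so far=[4]
  pop 1: indeg[0]->0; indeg[2]->1 | ready=[0, 3] | order so far=[4, 1]
  pop 0: no out-edges | ready=[3] | order so far=[4, 1, 0]
  pop 3: indeg[2]->0 | ready=[2] | order so far=[4, 1, 0, 3]
  pop 2: no out-edges | ready=[] | order so far=[4, 1, 0, 3, 2]
  Result: [4, 1, 0, 3, 2]

Answer: [4, 1, 0, 3, 2]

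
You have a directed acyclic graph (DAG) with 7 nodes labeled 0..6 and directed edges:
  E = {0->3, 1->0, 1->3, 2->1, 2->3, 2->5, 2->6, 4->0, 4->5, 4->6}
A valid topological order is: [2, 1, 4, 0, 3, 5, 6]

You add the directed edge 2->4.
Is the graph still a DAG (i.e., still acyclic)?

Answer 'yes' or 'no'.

Given toposort: [2, 1, 4, 0, 3, 5, 6]
Position of 2: index 0; position of 4: index 2
New edge 2->4: forward
Forward edge: respects the existing order. Still a DAG, same toposort still valid.
Still a DAG? yes

Answer: yes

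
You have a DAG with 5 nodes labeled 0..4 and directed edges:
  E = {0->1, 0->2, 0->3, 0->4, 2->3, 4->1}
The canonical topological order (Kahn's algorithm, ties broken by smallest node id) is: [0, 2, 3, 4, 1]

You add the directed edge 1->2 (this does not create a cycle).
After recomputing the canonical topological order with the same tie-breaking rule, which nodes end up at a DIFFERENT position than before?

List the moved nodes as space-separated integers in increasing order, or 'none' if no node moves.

Old toposort: [0, 2, 3, 4, 1]
Added edge 1->2
Recompute Kahn (smallest-id tiebreak):
  initial in-degrees: [0, 2, 2, 2, 1]
  ready (indeg=0): [0]
  pop 0: indeg[1]->1; indeg[2]->1; indeg[3]->1; indeg[4]->0 | ready=[4] | order so far=[0]
  pop 4: indeg[1]->0 | ready=[1] | order so far=[0, 4]
  pop 1: indeg[2]->0 | ready=[2] | order so far=[0, 4, 1]
  pop 2: indeg[3]->0 | ready=[3] | order so far=[0, 4, 1, 2]
  pop 3: no out-edges | ready=[] | order so far=[0, 4, 1, 2, 3]
New canonical toposort: [0, 4, 1, 2, 3]
Compare positions:
  Node 0: index 0 -> 0 (same)
  Node 1: index 4 -> 2 (moved)
  Node 2: index 1 -> 3 (moved)
  Node 3: index 2 -> 4 (moved)
  Node 4: index 3 -> 1 (moved)
Nodes that changed position: 1 2 3 4

Answer: 1 2 3 4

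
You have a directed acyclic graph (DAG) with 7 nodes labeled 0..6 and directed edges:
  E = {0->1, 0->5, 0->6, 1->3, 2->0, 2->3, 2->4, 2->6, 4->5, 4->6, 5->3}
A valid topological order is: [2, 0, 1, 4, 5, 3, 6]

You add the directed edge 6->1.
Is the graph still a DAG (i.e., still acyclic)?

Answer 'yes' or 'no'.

Given toposort: [2, 0, 1, 4, 5, 3, 6]
Position of 6: index 6; position of 1: index 2
New edge 6->1: backward (u after v in old order)
Backward edge: old toposort is now invalid. Check if this creates a cycle.
Does 1 already reach 6? Reachable from 1: [1, 3]. NO -> still a DAG (reorder needed).
Still a DAG? yes

Answer: yes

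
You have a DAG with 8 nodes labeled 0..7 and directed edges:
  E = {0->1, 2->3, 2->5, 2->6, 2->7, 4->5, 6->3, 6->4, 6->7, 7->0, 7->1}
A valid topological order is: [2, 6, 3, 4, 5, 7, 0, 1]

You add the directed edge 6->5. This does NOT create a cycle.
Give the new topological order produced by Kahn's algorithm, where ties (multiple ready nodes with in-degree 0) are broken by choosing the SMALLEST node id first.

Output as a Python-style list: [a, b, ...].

Old toposort: [2, 6, 3, 4, 5, 7, 0, 1]
Added edge: 6->5
Position of 6 (1) < position of 5 (4). Old order still valid.
Run Kahn's algorithm (break ties by smallest node id):
  initial in-degrees: [1, 2, 0, 2, 1, 3, 1, 2]
  ready (indeg=0): [2]
  pop 2: indeg[3]->1; indeg[5]->2; indeg[6]->0; indeg[7]->1 | ready=[6] | order so far=[2]
  pop 6: indeg[3]->0; indeg[4]->0; indeg[5]->1; indeg[7]->0 | ready=[3, 4, 7] | order so far=[2, 6]
  pop 3: no out-edges | ready=[4, 7] | order so far=[2, 6, 3]
  pop 4: indeg[5]->0 | ready=[5, 7] | order so far=[2, 6, 3, 4]
  pop 5: no out-edges | ready=[7] | order so far=[2, 6, 3, 4, 5]
  pop 7: indeg[0]->0; indeg[1]->1 | ready=[0] | order so far=[2, 6, 3, 4, 5, 7]
  pop 0: indeg[1]->0 | ready=[1] | order so far=[2, 6, 3, 4, 5, 7, 0]
  pop 1: no out-edges | ready=[] | order so far=[2, 6, 3, 4, 5, 7, 0, 1]
  Result: [2, 6, 3, 4, 5, 7, 0, 1]

Answer: [2, 6, 3, 4, 5, 7, 0, 1]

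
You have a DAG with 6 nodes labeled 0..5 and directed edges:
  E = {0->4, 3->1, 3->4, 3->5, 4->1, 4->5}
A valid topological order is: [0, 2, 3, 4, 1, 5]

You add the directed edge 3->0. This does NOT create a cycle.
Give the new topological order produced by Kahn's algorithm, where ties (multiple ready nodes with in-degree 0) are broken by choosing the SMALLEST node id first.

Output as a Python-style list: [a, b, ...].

Answer: [2, 3, 0, 4, 1, 5]

Derivation:
Old toposort: [0, 2, 3, 4, 1, 5]
Added edge: 3->0
Position of 3 (2) > position of 0 (0). Must reorder: 3 must now come before 0.
Run Kahn's algorithm (break ties by smallest node id):
  initial in-degrees: [1, 2, 0, 0, 2, 2]
  ready (indeg=0): [2, 3]
  pop 2: no out-edges | ready=[3] | order so far=[2]
  pop 3: indeg[0]->0; indeg[1]->1; indeg[4]->1; indeg[5]->1 | ready=[0] | order so far=[2, 3]
  pop 0: indeg[4]->0 | ready=[4] | order so far=[2, 3, 0]
  pop 4: indeg[1]->0; indeg[5]->0 | ready=[1, 5] | order so far=[2, 3, 0, 4]
  pop 1: no out-edges | ready=[5] | order so far=[2, 3, 0, 4, 1]
  pop 5: no out-edges | ready=[] | order so far=[2, 3, 0, 4, 1, 5]
  Result: [2, 3, 0, 4, 1, 5]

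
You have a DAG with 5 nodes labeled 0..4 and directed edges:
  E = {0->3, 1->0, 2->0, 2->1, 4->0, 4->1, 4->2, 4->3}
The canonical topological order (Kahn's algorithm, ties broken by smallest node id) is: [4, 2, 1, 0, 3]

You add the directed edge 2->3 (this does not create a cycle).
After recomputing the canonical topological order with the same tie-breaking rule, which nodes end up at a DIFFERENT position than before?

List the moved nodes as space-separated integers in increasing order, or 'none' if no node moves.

Old toposort: [4, 2, 1, 0, 3]
Added edge 2->3
Recompute Kahn (smallest-id tiebreak):
  initial in-degrees: [3, 2, 1, 3, 0]
  ready (indeg=0): [4]
  pop 4: indeg[0]->2; indeg[1]->1; indeg[2]->0; indeg[3]->2 | ready=[2] | order so far=[4]
  pop 2: indeg[0]->1; indeg[1]->0; indeg[3]->1 | ready=[1] | order so far=[4, 2]
  pop 1: indeg[0]->0 | ready=[0] | order so far=[4, 2, 1]
  pop 0: indeg[3]->0 | ready=[3] | order so far=[4, 2, 1, 0]
  pop 3: no out-edges | ready=[] | order so far=[4, 2, 1, 0, 3]
New canonical toposort: [4, 2, 1, 0, 3]
Compare positions:
  Node 0: index 3 -> 3 (same)
  Node 1: index 2 -> 2 (same)
  Node 2: index 1 -> 1 (same)
  Node 3: index 4 -> 4 (same)
  Node 4: index 0 -> 0 (same)
Nodes that changed position: none

Answer: none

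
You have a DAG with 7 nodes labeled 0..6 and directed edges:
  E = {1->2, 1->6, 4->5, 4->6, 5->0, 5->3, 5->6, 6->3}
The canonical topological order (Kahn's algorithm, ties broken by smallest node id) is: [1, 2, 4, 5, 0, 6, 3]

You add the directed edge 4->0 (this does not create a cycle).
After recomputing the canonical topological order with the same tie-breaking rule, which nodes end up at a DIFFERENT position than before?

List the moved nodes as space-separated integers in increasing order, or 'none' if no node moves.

Answer: none

Derivation:
Old toposort: [1, 2, 4, 5, 0, 6, 3]
Added edge 4->0
Recompute Kahn (smallest-id tiebreak):
  initial in-degrees: [2, 0, 1, 2, 0, 1, 3]
  ready (indeg=0): [1, 4]
  pop 1: indeg[2]->0; indeg[6]->2 | ready=[2, 4] | order so far=[1]
  pop 2: no out-edges | ready=[4] | order so far=[1, 2]
  pop 4: indeg[0]->1; indeg[5]->0; indeg[6]->1 | ready=[5] | order so far=[1, 2, 4]
  pop 5: indeg[0]->0; indeg[3]->1; indeg[6]->0 | ready=[0, 6] | order so far=[1, 2, 4, 5]
  pop 0: no out-edges | ready=[6] | order so far=[1, 2, 4, 5, 0]
  pop 6: indeg[3]->0 | ready=[3] | order so far=[1, 2, 4, 5, 0, 6]
  pop 3: no out-edges | ready=[] | order so far=[1, 2, 4, 5, 0, 6, 3]
New canonical toposort: [1, 2, 4, 5, 0, 6, 3]
Compare positions:
  Node 0: index 4 -> 4 (same)
  Node 1: index 0 -> 0 (same)
  Node 2: index 1 -> 1 (same)
  Node 3: index 6 -> 6 (same)
  Node 4: index 2 -> 2 (same)
  Node 5: index 3 -> 3 (same)
  Node 6: index 5 -> 5 (same)
Nodes that changed position: none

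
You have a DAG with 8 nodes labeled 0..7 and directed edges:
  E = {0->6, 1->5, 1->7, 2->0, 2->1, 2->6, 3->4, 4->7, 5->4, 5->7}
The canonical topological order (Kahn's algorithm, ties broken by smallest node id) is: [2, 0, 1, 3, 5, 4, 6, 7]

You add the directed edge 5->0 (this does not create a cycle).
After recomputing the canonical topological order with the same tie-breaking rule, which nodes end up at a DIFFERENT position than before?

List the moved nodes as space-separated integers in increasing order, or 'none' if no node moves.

Old toposort: [2, 0, 1, 3, 5, 4, 6, 7]
Added edge 5->0
Recompute Kahn (smallest-id tiebreak):
  initial in-degrees: [2, 1, 0, 0, 2, 1, 2, 3]
  ready (indeg=0): [2, 3]
  pop 2: indeg[0]->1; indeg[1]->0; indeg[6]->1 | ready=[1, 3] | order so far=[2]
  pop 1: indeg[5]->0; indeg[7]->2 | ready=[3, 5] | order so far=[2, 1]
  pop 3: indeg[4]->1 | ready=[5] | order so far=[2, 1, 3]
  pop 5: indeg[0]->0; indeg[4]->0; indeg[7]->1 | ready=[0, 4] | order so far=[2, 1, 3, 5]
  pop 0: indeg[6]->0 | ready=[4, 6] | order so far=[2, 1, 3, 5, 0]
  pop 4: indeg[7]->0 | ready=[6, 7] | order so far=[2, 1, 3, 5, 0, 4]
  pop 6: no out-edges | ready=[7] | order so far=[2, 1, 3, 5, 0, 4, 6]
  pop 7: no out-edges | ready=[] | order so far=[2, 1, 3, 5, 0, 4, 6, 7]
New canonical toposort: [2, 1, 3, 5, 0, 4, 6, 7]
Compare positions:
  Node 0: index 1 -> 4 (moved)
  Node 1: index 2 -> 1 (moved)
  Node 2: index 0 -> 0 (same)
  Node 3: index 3 -> 2 (moved)
  Node 4: index 5 -> 5 (same)
  Node 5: index 4 -> 3 (moved)
  Node 6: index 6 -> 6 (same)
  Node 7: index 7 -> 7 (same)
Nodes that changed position: 0 1 3 5

Answer: 0 1 3 5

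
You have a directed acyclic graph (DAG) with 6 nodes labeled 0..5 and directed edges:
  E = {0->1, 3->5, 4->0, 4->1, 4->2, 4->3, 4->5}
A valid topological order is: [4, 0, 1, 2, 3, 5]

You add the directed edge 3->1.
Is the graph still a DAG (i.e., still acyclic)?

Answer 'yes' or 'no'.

Given toposort: [4, 0, 1, 2, 3, 5]
Position of 3: index 4; position of 1: index 2
New edge 3->1: backward (u after v in old order)
Backward edge: old toposort is now invalid. Check if this creates a cycle.
Does 1 already reach 3? Reachable from 1: [1]. NO -> still a DAG (reorder needed).
Still a DAG? yes

Answer: yes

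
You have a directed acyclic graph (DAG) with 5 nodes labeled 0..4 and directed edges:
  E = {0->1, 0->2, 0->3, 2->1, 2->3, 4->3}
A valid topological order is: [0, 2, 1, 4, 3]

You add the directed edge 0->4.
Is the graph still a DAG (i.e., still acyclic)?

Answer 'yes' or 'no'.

Given toposort: [0, 2, 1, 4, 3]
Position of 0: index 0; position of 4: index 3
New edge 0->4: forward
Forward edge: respects the existing order. Still a DAG, same toposort still valid.
Still a DAG? yes

Answer: yes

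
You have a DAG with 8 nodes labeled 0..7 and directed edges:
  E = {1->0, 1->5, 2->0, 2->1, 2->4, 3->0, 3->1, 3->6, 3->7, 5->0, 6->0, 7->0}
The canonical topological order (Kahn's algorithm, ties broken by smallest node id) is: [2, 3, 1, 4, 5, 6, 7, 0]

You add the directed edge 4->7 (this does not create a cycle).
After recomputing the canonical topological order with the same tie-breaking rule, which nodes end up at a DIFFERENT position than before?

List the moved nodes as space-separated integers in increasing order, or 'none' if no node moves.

Old toposort: [2, 3, 1, 4, 5, 6, 7, 0]
Added edge 4->7
Recompute Kahn (smallest-id tiebreak):
  initial in-degrees: [6, 2, 0, 0, 1, 1, 1, 2]
  ready (indeg=0): [2, 3]
  pop 2: indeg[0]->5; indeg[1]->1; indeg[4]->0 | ready=[3, 4] | order so far=[2]
  pop 3: indeg[0]->4; indeg[1]->0; indeg[6]->0; indeg[7]->1 | ready=[1, 4, 6] | order so far=[2, 3]
  pop 1: indeg[0]->3; indeg[5]->0 | ready=[4, 5, 6] | order so far=[2, 3, 1]
  pop 4: indeg[7]->0 | ready=[5, 6, 7] | order so far=[2, 3, 1, 4]
  pop 5: indeg[0]->2 | ready=[6, 7] | order so far=[2, 3, 1, 4, 5]
  pop 6: indeg[0]->1 | ready=[7] | order so far=[2, 3, 1, 4, 5, 6]
  pop 7: indeg[0]->0 | ready=[0] | order so far=[2, 3, 1, 4, 5, 6, 7]
  pop 0: no out-edges | ready=[] | order so far=[2, 3, 1, 4, 5, 6, 7, 0]
New canonical toposort: [2, 3, 1, 4, 5, 6, 7, 0]
Compare positions:
  Node 0: index 7 -> 7 (same)
  Node 1: index 2 -> 2 (same)
  Node 2: index 0 -> 0 (same)
  Node 3: index 1 -> 1 (same)
  Node 4: index 3 -> 3 (same)
  Node 5: index 4 -> 4 (same)
  Node 6: index 5 -> 5 (same)
  Node 7: index 6 -> 6 (same)
Nodes that changed position: none

Answer: none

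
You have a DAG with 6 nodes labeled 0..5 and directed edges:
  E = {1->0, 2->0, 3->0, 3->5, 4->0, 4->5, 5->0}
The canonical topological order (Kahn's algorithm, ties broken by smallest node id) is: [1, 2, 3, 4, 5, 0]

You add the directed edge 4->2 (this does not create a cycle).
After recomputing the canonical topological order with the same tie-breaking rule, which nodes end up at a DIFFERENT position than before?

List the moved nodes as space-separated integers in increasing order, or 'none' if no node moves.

Answer: 2 3 4

Derivation:
Old toposort: [1, 2, 3, 4, 5, 0]
Added edge 4->2
Recompute Kahn (smallest-id tiebreak):
  initial in-degrees: [5, 0, 1, 0, 0, 2]
  ready (indeg=0): [1, 3, 4]
  pop 1: indeg[0]->4 | ready=[3, 4] | order so far=[1]
  pop 3: indeg[0]->3; indeg[5]->1 | ready=[4] | order so far=[1, 3]
  pop 4: indeg[0]->2; indeg[2]->0; indeg[5]->0 | ready=[2, 5] | order so far=[1, 3, 4]
  pop 2: indeg[0]->1 | ready=[5] | order so far=[1, 3, 4, 2]
  pop 5: indeg[0]->0 | ready=[0] | order so far=[1, 3, 4, 2, 5]
  pop 0: no out-edges | ready=[] | order so far=[1, 3, 4, 2, 5, 0]
New canonical toposort: [1, 3, 4, 2, 5, 0]
Compare positions:
  Node 0: index 5 -> 5 (same)
  Node 1: index 0 -> 0 (same)
  Node 2: index 1 -> 3 (moved)
  Node 3: index 2 -> 1 (moved)
  Node 4: index 3 -> 2 (moved)
  Node 5: index 4 -> 4 (same)
Nodes that changed position: 2 3 4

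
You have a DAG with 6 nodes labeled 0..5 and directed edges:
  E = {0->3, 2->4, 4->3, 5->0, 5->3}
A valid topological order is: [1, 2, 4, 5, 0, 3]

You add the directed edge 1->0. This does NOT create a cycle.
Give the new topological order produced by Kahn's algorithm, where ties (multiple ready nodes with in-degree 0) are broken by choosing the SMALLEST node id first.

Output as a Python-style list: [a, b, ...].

Answer: [1, 2, 4, 5, 0, 3]

Derivation:
Old toposort: [1, 2, 4, 5, 0, 3]
Added edge: 1->0
Position of 1 (0) < position of 0 (4). Old order still valid.
Run Kahn's algorithm (break ties by smallest node id):
  initial in-degrees: [2, 0, 0, 3, 1, 0]
  ready (indeg=0): [1, 2, 5]
  pop 1: indeg[0]->1 | ready=[2, 5] | order so far=[1]
  pop 2: indeg[4]->0 | ready=[4, 5] | order so far=[1, 2]
  pop 4: indeg[3]->2 | ready=[5] | order so far=[1, 2, 4]
  pop 5: indeg[0]->0; indeg[3]->1 | ready=[0] | order so far=[1, 2, 4, 5]
  pop 0: indeg[3]->0 | ready=[3] | order so far=[1, 2, 4, 5, 0]
  pop 3: no out-edges | ready=[] | order so far=[1, 2, 4, 5, 0, 3]
  Result: [1, 2, 4, 5, 0, 3]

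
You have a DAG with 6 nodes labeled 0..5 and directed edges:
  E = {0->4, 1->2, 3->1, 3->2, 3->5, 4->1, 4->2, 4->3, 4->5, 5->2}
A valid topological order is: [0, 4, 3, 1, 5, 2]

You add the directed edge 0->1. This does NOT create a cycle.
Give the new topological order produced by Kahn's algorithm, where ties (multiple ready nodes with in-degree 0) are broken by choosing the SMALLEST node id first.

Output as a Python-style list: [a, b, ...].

Answer: [0, 4, 3, 1, 5, 2]

Derivation:
Old toposort: [0, 4, 3, 1, 5, 2]
Added edge: 0->1
Position of 0 (0) < position of 1 (3). Old order still valid.
Run Kahn's algorithm (break ties by smallest node id):
  initial in-degrees: [0, 3, 4, 1, 1, 2]
  ready (indeg=0): [0]
  pop 0: indeg[1]->2; indeg[4]->0 | ready=[4] | order so far=[0]
  pop 4: indeg[1]->1; indeg[2]->3; indeg[3]->0; indeg[5]->1 | ready=[3] | order so far=[0, 4]
  pop 3: indeg[1]->0; indeg[2]->2; indeg[5]->0 | ready=[1, 5] | order so far=[0, 4, 3]
  pop 1: indeg[2]->1 | ready=[5] | order so far=[0, 4, 3, 1]
  pop 5: indeg[2]->0 | ready=[2] | order so far=[0, 4, 3, 1, 5]
  pop 2: no out-edges | ready=[] | order so far=[0, 4, 3, 1, 5, 2]
  Result: [0, 4, 3, 1, 5, 2]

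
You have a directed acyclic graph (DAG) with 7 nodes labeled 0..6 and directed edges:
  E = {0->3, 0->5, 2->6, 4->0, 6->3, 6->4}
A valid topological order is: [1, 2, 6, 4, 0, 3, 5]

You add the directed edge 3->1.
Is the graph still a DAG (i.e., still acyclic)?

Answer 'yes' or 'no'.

Given toposort: [1, 2, 6, 4, 0, 3, 5]
Position of 3: index 5; position of 1: index 0
New edge 3->1: backward (u after v in old order)
Backward edge: old toposort is now invalid. Check if this creates a cycle.
Does 1 already reach 3? Reachable from 1: [1]. NO -> still a DAG (reorder needed).
Still a DAG? yes

Answer: yes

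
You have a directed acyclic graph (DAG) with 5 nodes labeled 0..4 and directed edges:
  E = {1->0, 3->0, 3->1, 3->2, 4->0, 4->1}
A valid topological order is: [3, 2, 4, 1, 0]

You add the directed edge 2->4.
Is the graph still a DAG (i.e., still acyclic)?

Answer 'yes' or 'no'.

Given toposort: [3, 2, 4, 1, 0]
Position of 2: index 1; position of 4: index 2
New edge 2->4: forward
Forward edge: respects the existing order. Still a DAG, same toposort still valid.
Still a DAG? yes

Answer: yes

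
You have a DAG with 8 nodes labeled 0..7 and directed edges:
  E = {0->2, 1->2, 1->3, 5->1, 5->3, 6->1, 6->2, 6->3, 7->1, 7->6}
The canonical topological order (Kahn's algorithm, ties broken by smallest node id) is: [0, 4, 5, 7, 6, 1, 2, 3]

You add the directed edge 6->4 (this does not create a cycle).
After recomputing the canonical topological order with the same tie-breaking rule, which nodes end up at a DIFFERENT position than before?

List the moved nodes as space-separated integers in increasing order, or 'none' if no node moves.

Old toposort: [0, 4, 5, 7, 6, 1, 2, 3]
Added edge 6->4
Recompute Kahn (smallest-id tiebreak):
  initial in-degrees: [0, 3, 3, 3, 1, 0, 1, 0]
  ready (indeg=0): [0, 5, 7]
  pop 0: indeg[2]->2 | ready=[5, 7] | order so far=[0]
  pop 5: indeg[1]->2; indeg[3]->2 | ready=[7] | order so far=[0, 5]
  pop 7: indeg[1]->1; indeg[6]->0 | ready=[6] | order so far=[0, 5, 7]
  pop 6: indeg[1]->0; indeg[2]->1; indeg[3]->1; indeg[4]->0 | ready=[1, 4] | order so far=[0, 5, 7, 6]
  pop 1: indeg[2]->0; indeg[3]->0 | ready=[2, 3, 4] | order so far=[0, 5, 7, 6, 1]
  pop 2: no out-edges | ready=[3, 4] | order so far=[0, 5, 7, 6, 1, 2]
  pop 3: no out-edges | ready=[4] | order so far=[0, 5, 7, 6, 1, 2, 3]
  pop 4: no out-edges | ready=[] | order so far=[0, 5, 7, 6, 1, 2, 3, 4]
New canonical toposort: [0, 5, 7, 6, 1, 2, 3, 4]
Compare positions:
  Node 0: index 0 -> 0 (same)
  Node 1: index 5 -> 4 (moved)
  Node 2: index 6 -> 5 (moved)
  Node 3: index 7 -> 6 (moved)
  Node 4: index 1 -> 7 (moved)
  Node 5: index 2 -> 1 (moved)
  Node 6: index 4 -> 3 (moved)
  Node 7: index 3 -> 2 (moved)
Nodes that changed position: 1 2 3 4 5 6 7

Answer: 1 2 3 4 5 6 7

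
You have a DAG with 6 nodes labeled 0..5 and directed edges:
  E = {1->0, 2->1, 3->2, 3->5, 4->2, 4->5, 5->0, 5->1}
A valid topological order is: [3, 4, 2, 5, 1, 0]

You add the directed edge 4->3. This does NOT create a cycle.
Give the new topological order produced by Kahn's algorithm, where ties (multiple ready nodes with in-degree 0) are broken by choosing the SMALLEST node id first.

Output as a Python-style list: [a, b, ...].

Answer: [4, 3, 2, 5, 1, 0]

Derivation:
Old toposort: [3, 4, 2, 5, 1, 0]
Added edge: 4->3
Position of 4 (1) > position of 3 (0). Must reorder: 4 must now come before 3.
Run Kahn's algorithm (break ties by smallest node id):
  initial in-degrees: [2, 2, 2, 1, 0, 2]
  ready (indeg=0): [4]
  pop 4: indeg[2]->1; indeg[3]->0; indeg[5]->1 | ready=[3] | order so far=[4]
  pop 3: indeg[2]->0; indeg[5]->0 | ready=[2, 5] | order so far=[4, 3]
  pop 2: indeg[1]->1 | ready=[5] | order so far=[4, 3, 2]
  pop 5: indeg[0]->1; indeg[1]->0 | ready=[1] | order so far=[4, 3, 2, 5]
  pop 1: indeg[0]->0 | ready=[0] | order so far=[4, 3, 2, 5, 1]
  pop 0: no out-edges | ready=[] | order so far=[4, 3, 2, 5, 1, 0]
  Result: [4, 3, 2, 5, 1, 0]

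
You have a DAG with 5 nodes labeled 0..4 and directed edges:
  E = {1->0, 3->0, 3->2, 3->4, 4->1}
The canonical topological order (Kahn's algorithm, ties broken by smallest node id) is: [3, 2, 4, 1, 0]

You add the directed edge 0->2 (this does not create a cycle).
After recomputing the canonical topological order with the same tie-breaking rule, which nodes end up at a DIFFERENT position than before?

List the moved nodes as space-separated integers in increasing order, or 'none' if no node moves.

Old toposort: [3, 2, 4, 1, 0]
Added edge 0->2
Recompute Kahn (smallest-id tiebreak):
  initial in-degrees: [2, 1, 2, 0, 1]
  ready (indeg=0): [3]
  pop 3: indeg[0]->1; indeg[2]->1; indeg[4]->0 | ready=[4] | order so far=[3]
  pop 4: indeg[1]->0 | ready=[1] | order so far=[3, 4]
  pop 1: indeg[0]->0 | ready=[0] | order so far=[3, 4, 1]
  pop 0: indeg[2]->0 | ready=[2] | order so far=[3, 4, 1, 0]
  pop 2: no out-edges | ready=[] | order so far=[3, 4, 1, 0, 2]
New canonical toposort: [3, 4, 1, 0, 2]
Compare positions:
  Node 0: index 4 -> 3 (moved)
  Node 1: index 3 -> 2 (moved)
  Node 2: index 1 -> 4 (moved)
  Node 3: index 0 -> 0 (same)
  Node 4: index 2 -> 1 (moved)
Nodes that changed position: 0 1 2 4

Answer: 0 1 2 4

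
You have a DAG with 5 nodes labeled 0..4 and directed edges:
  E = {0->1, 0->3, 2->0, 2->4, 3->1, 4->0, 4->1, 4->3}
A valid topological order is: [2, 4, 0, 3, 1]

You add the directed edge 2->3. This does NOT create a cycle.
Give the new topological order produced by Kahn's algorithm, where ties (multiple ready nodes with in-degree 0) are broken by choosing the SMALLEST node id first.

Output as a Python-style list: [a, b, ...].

Old toposort: [2, 4, 0, 3, 1]
Added edge: 2->3
Position of 2 (0) < position of 3 (3). Old order still valid.
Run Kahn's algorithm (break ties by smallest node id):
  initial in-degrees: [2, 3, 0, 3, 1]
  ready (indeg=0): [2]
  pop 2: indeg[0]->1; indeg[3]->2; indeg[4]->0 | ready=[4] | order so far=[2]
  pop 4: indeg[0]->0; indeg[1]->2; indeg[3]->1 | ready=[0] | order so far=[2, 4]
  pop 0: indeg[1]->1; indeg[3]->0 | ready=[3] | order so far=[2, 4, 0]
  pop 3: indeg[1]->0 | ready=[1] | order so far=[2, 4, 0, 3]
  pop 1: no out-edges | ready=[] | order so far=[2, 4, 0, 3, 1]
  Result: [2, 4, 0, 3, 1]

Answer: [2, 4, 0, 3, 1]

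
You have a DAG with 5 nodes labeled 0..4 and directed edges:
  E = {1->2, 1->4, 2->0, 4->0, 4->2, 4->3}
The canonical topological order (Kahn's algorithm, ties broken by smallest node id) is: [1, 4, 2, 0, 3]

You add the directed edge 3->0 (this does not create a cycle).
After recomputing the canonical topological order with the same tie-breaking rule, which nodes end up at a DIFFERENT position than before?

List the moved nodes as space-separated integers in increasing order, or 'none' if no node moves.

Answer: 0 3

Derivation:
Old toposort: [1, 4, 2, 0, 3]
Added edge 3->0
Recompute Kahn (smallest-id tiebreak):
  initial in-degrees: [3, 0, 2, 1, 1]
  ready (indeg=0): [1]
  pop 1: indeg[2]->1; indeg[4]->0 | ready=[4] | order so far=[1]
  pop 4: indeg[0]->2; indeg[2]->0; indeg[3]->0 | ready=[2, 3] | order so far=[1, 4]
  pop 2: indeg[0]->1 | ready=[3] | order so far=[1, 4, 2]
  pop 3: indeg[0]->0 | ready=[0] | order so far=[1, 4, 2, 3]
  pop 0: no out-edges | ready=[] | order so far=[1, 4, 2, 3, 0]
New canonical toposort: [1, 4, 2, 3, 0]
Compare positions:
  Node 0: index 3 -> 4 (moved)
  Node 1: index 0 -> 0 (same)
  Node 2: index 2 -> 2 (same)
  Node 3: index 4 -> 3 (moved)
  Node 4: index 1 -> 1 (same)
Nodes that changed position: 0 3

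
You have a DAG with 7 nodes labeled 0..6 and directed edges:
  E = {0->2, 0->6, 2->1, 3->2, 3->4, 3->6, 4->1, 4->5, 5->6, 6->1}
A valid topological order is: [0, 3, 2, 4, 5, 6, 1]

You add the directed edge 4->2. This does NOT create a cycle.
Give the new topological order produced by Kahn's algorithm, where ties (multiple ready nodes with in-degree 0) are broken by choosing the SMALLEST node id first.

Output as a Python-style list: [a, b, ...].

Old toposort: [0, 3, 2, 4, 5, 6, 1]
Added edge: 4->2
Position of 4 (3) > position of 2 (2). Must reorder: 4 must now come before 2.
Run Kahn's algorithm (break ties by smallest node id):
  initial in-degrees: [0, 3, 3, 0, 1, 1, 3]
  ready (indeg=0): [0, 3]
  pop 0: indeg[2]->2; indeg[6]->2 | ready=[3] | order so far=[0]
  pop 3: indeg[2]->1; indeg[4]->0; indeg[6]->1 | ready=[4] | order so far=[0, 3]
  pop 4: indeg[1]->2; indeg[2]->0; indeg[5]->0 | ready=[2, 5] | order so far=[0, 3, 4]
  pop 2: indeg[1]->1 | ready=[5] | order so far=[0, 3, 4, 2]
  pop 5: indeg[6]->0 | ready=[6] | order so far=[0, 3, 4, 2, 5]
  pop 6: indeg[1]->0 | ready=[1] | order so far=[0, 3, 4, 2, 5, 6]
  pop 1: no out-edges | ready=[] | order so far=[0, 3, 4, 2, 5, 6, 1]
  Result: [0, 3, 4, 2, 5, 6, 1]

Answer: [0, 3, 4, 2, 5, 6, 1]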